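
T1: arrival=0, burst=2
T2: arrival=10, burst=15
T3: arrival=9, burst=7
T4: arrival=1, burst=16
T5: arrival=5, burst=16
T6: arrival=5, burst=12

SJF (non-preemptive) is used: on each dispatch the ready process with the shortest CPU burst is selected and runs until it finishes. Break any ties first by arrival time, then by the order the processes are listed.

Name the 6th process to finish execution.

T5

Timeline: | T1 0-2 | T4 2-18 | T3 18-25 | T6 25-37 | T2 37-52 | T5 52-68 |
Completion: T1=2  T2=52  T3=25  T4=18  T5=68  T6=37
Finish order: T1 → T4 → T3 → T6 → T2 → T5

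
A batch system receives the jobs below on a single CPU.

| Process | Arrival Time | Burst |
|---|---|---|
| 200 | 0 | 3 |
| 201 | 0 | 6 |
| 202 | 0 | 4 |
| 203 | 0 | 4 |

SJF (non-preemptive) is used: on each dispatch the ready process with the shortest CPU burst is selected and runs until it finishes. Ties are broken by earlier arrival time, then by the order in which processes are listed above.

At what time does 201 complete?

Schedule: | 200 0-3 | 202 3-7 | 203 7-11 | 201 11-17 |
Completion: 200=3  201=17  202=7  203=11
Turnaround (C−A): 200=3  201=17  202=7  203=11

17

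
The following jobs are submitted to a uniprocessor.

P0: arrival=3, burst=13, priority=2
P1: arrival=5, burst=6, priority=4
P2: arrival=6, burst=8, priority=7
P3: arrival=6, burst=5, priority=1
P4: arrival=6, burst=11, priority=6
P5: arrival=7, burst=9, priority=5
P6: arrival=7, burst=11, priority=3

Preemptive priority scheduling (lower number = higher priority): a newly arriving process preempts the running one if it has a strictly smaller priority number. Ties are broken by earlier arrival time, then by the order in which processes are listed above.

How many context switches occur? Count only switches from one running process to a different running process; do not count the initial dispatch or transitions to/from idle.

Gantt: | idle 0-3 | P0 3-6 | P3 6-11 | P0 11-21 | P6 21-32 | P1 32-38 | P5 38-47 | P4 47-58 | P2 58-66 |
Completion: P0=21  P1=38  P2=66  P3=11  P4=58  P5=47  P6=32
Turnaround (C−A): P0=18  P1=33  P2=60  P3=5  P4=52  P5=40  P6=25

7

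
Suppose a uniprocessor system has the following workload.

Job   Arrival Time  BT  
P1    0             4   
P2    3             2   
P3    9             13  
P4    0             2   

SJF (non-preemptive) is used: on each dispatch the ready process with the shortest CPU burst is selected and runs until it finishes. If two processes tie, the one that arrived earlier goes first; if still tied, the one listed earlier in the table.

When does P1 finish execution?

6

Timeline: | P4 0-2 | P1 2-6 | P2 6-8 | idle 8-9 | P3 9-22 |
Completion: P1=6  P2=8  P3=22  P4=2
Turnaround (C−A): P1=6  P2=5  P3=13  P4=2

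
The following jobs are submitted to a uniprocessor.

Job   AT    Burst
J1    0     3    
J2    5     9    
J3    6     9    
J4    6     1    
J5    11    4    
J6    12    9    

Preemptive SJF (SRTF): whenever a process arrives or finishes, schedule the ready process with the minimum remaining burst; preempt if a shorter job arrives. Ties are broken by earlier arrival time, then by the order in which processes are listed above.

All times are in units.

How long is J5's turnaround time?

8

Gantt: | J1 0-3 | idle 3-5 | J2 5-6 | J4 6-7 | J2 7-15 | J5 15-19 | J3 19-28 | J6 28-37 |
Completion: J1=3  J2=15  J3=28  J4=7  J5=19  J6=37
Turnaround (C−A): J1=3  J2=10  J3=22  J4=1  J5=8  J6=25
Turnaround(J5) = completion − arrival = 19 − 11 = 8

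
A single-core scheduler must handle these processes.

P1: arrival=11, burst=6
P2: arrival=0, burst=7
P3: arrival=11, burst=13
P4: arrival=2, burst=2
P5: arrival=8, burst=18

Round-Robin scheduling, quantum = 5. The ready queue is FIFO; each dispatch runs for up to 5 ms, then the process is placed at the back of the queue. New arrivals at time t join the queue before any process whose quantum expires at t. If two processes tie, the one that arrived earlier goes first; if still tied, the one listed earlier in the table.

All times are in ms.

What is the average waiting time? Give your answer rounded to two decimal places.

11.40

Schedule: | P2 0-5 | P4 5-7 | P2 7-9 | P5 9-14 | P1 14-19 | P3 19-24 | P5 24-29 | P1 29-30 | P3 30-35 | P5 35-40 | P3 40-43 | P5 43-46 |
Completion: P1=30  P2=9  P3=43  P4=7  P5=46
Waiting times: P1=13, P2=2, P3=19, P4=3, P5=20
Average waiting = (13+2+19+3+20) / 5 = 57/5 = 11.40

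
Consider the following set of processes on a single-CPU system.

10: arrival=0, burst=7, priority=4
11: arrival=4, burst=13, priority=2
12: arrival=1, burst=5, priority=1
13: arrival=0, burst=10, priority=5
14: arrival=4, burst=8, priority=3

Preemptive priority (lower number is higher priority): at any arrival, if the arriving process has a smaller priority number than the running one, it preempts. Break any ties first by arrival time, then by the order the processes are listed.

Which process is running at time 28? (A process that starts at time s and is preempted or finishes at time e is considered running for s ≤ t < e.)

10

Timeline: | 10 0-1 | 12 1-6 | 11 6-19 | 14 19-27 | 10 27-33 | 13 33-43 |
Completion: 10=33  11=19  12=6  13=43  14=27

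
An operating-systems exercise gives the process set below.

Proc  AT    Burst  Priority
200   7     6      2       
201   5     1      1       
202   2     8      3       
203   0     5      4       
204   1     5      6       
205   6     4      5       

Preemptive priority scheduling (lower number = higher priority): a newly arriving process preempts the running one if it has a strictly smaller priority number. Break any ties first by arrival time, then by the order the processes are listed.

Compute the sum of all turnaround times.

88

Schedule: | 203 0-2 | 202 2-5 | 201 5-6 | 202 6-7 | 200 7-13 | 202 13-17 | 203 17-20 | 205 20-24 | 204 24-29 |
Completion: 200=13  201=6  202=17  203=20  204=29  205=24
Turnaround (C−A): 200=6  201=1  202=15  203=20  204=28  205=18
Turnaround = completion − arrival: 200=6, 201=1, 202=15, 203=20, 204=28, 205=18
Total turnaround = 6 + 1 + 15 + 20 + 28 + 18 = 88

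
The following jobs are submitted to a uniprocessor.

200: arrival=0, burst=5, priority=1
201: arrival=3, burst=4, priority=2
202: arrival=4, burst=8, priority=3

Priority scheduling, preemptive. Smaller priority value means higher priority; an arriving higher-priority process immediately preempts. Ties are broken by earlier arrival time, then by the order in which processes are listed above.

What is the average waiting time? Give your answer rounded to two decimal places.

2.33

Schedule: | 200 0-5 | 201 5-9 | 202 9-17 |
Completion: 200=5  201=9  202=17
Waiting times: 200=0, 201=2, 202=5
Average waiting = (0+2+5) / 3 = 7/3 = 2.33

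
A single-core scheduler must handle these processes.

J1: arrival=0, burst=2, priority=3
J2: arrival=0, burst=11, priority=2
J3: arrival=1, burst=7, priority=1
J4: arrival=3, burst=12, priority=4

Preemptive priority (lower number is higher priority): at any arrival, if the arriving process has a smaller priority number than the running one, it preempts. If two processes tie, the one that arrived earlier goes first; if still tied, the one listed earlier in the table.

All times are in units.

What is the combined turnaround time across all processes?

74

Schedule: | J2 0-1 | J3 1-8 | J2 8-18 | J1 18-20 | J4 20-32 |
Completion: J1=20  J2=18  J3=8  J4=32
Turnaround = completion − arrival: J1=20, J2=18, J3=7, J4=29
Total turnaround = 20 + 18 + 7 + 29 = 74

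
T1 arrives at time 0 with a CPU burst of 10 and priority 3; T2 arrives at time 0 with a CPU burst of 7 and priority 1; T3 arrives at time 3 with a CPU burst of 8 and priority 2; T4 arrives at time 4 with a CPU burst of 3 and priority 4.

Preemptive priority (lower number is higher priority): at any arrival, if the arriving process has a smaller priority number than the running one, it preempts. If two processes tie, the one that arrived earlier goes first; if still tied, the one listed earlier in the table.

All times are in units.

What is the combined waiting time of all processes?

Schedule: | T2 0-7 | T3 7-15 | T1 15-25 | T4 25-28 |
Completion: T1=25  T2=7  T3=15  T4=28
Turnaround (C−A): T1=25  T2=7  T3=12  T4=24
Waiting = turnaround − burst: T1=15, T2=0, T3=4, T4=21
Total waiting = 15 + 0 + 4 + 21 = 40

40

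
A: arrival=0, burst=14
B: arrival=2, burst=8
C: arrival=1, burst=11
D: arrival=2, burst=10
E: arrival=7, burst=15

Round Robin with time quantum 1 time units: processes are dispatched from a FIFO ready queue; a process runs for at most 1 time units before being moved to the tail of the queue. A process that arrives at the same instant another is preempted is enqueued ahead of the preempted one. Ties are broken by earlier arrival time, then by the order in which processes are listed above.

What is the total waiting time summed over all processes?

Schedule: | A 0-1 | C 1-2 | A 2-3 | B 3-4 | D 4-5 | C 5-6 | A 6-7 | B 7-8 | D 8-9 | C 9-10 | E 10-11 | A 11-12 | B 12-13 | D 13-14 | C 14-15 | E 15-16 | A 16-17 | B 17-18 | D 18-19 | C 19-20 | E 20-21 | A 21-22 | B 22-23 | D 23-24 | C 24-25 | E 25-26 | A 26-27 | B 27-28 | D 28-29 | C 29-30 | E 30-31 | A 31-32 | B 32-33 | D 33-34 | C 34-35 | E 35-36 | A 36-37 | B 37-38 | D 38-39 | C 39-40 | E 40-41 | A 41-42 | D 42-43 | C 43-44 | E 44-45 | A 45-46 | D 46-47 | C 47-48 | E 48-49 | A 49-50 | E 50-51 | A 51-52 | E 52-53 | A 53-54 | E 54-58 |
Completion: A=54  B=38  C=48  D=47  E=58
Turnaround (C−A): A=54  B=36  C=47  D=45  E=51
Waiting = turnaround − burst: A=40, B=28, C=36, D=35, E=36
Total waiting = 40 + 28 + 36 + 35 + 36 = 175

175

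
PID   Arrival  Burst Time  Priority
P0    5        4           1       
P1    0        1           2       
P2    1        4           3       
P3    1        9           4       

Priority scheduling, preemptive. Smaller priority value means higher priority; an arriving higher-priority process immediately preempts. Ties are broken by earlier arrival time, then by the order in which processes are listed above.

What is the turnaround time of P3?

17

Timeline: | P1 0-1 | P2 1-5 | P0 5-9 | P3 9-18 |
Completion: P0=9  P1=1  P2=5  P3=18
Turnaround (C−A): P0=4  P1=1  P2=4  P3=17
Turnaround(P3) = completion − arrival = 18 − 1 = 17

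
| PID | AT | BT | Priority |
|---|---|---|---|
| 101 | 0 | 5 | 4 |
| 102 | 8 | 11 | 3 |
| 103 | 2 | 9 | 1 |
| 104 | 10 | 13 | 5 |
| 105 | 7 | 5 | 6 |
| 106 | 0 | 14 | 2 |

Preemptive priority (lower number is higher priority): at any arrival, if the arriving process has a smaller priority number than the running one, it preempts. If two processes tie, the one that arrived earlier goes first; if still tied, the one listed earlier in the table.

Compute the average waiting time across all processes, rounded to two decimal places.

Schedule: | 106 0-2 | 103 2-11 | 106 11-23 | 102 23-34 | 101 34-39 | 104 39-52 | 105 52-57 |
Completion: 101=39  102=34  103=11  104=52  105=57  106=23
Turnaround (C−A): 101=39  102=26  103=9  104=42  105=50  106=23
Waiting times: 101=34, 102=15, 103=0, 104=29, 105=45, 106=9
Average waiting = (34+15+0+29+45+9) / 6 = 132/6 = 22.00

22.00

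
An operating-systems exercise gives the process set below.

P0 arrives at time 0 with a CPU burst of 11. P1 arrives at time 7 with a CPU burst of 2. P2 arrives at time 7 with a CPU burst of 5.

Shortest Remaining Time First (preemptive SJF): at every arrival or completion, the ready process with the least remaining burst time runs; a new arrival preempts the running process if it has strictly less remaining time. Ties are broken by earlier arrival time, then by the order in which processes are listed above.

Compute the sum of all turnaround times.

26

Gantt: | P0 0-7 | P1 7-9 | P0 9-13 | P2 13-18 |
Completion: P0=13  P1=9  P2=18
Turnaround = completion − arrival: P0=13, P1=2, P2=11
Total turnaround = 13 + 2 + 11 = 26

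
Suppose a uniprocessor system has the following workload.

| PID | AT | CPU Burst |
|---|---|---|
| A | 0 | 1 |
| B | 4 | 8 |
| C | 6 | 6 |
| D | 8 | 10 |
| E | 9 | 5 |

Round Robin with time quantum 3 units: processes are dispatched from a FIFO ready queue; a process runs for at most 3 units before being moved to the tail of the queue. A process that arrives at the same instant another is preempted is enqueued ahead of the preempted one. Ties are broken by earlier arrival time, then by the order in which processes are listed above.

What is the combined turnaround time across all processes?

Gantt: | A 0-1 | idle 1-4 | B 4-7 | C 7-10 | B 10-13 | D 13-16 | E 16-19 | C 19-22 | B 22-24 | D 24-27 | E 27-29 | D 29-33 |
Completion: A=1  B=24  C=22  D=33  E=29
Turnaround (C−A): A=1  B=20  C=16  D=25  E=20
Turnaround = completion − arrival: A=1, B=20, C=16, D=25, E=20
Total turnaround = 1 + 20 + 16 + 25 + 20 = 82

82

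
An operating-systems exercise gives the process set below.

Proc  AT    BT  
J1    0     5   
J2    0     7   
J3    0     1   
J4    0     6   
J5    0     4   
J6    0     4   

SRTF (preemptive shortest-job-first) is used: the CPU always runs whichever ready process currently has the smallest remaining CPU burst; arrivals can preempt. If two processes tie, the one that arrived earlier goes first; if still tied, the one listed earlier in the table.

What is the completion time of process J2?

27

Schedule: | J3 0-1 | J5 1-5 | J6 5-9 | J1 9-14 | J4 14-20 | J2 20-27 |
Completion: J1=14  J2=27  J3=1  J4=20  J5=5  J6=9
Turnaround (C−A): J1=14  J2=27  J3=1  J4=20  J5=5  J6=9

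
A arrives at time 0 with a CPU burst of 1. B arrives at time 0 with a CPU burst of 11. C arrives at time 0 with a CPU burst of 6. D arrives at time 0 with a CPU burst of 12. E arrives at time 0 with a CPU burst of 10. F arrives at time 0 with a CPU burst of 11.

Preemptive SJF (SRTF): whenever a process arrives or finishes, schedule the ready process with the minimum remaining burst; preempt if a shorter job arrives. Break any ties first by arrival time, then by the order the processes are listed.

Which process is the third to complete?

E

Schedule: | A 0-1 | C 1-7 | E 7-17 | B 17-28 | F 28-39 | D 39-51 |
Completion: A=1  B=28  C=7  D=51  E=17  F=39
Turnaround (C−A): A=1  B=28  C=7  D=51  E=17  F=39
Finish order: A → C → E → B → F → D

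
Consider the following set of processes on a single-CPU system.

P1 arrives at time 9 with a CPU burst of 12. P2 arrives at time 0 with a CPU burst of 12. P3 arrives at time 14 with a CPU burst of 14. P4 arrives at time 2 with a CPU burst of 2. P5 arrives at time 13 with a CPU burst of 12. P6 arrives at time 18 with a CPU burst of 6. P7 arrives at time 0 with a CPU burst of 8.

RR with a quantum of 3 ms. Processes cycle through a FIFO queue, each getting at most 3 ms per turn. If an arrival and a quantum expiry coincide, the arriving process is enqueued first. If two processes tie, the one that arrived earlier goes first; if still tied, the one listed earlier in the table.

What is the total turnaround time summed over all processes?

251

Schedule: | P2 0-3 | P7 3-6 | P4 6-8 | P2 8-11 | P7 11-14 | P1 14-17 | P2 17-20 | P5 20-23 | P3 23-26 | P7 26-28 | P1 28-31 | P6 31-34 | P2 34-37 | P5 37-40 | P3 40-43 | P1 43-46 | P6 46-49 | P5 49-52 | P3 52-55 | P1 55-58 | P5 58-61 | P3 61-66 |
Completion: P1=58  P2=37  P3=66  P4=8  P5=61  P6=49  P7=28
Turnaround = completion − arrival: P1=49, P2=37, P3=52, P4=6, P5=48, P6=31, P7=28
Total turnaround = 49 + 37 + 52 + 6 + 48 + 31 + 28 = 251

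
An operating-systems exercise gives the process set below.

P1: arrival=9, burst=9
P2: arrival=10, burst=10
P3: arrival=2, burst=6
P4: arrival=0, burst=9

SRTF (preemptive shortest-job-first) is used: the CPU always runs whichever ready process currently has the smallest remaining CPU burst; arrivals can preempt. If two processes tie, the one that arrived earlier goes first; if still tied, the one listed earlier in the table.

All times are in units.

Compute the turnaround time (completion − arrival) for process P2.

24

Gantt: | P4 0-2 | P3 2-8 | P4 8-15 | P1 15-24 | P2 24-34 |
Completion: P1=24  P2=34  P3=8  P4=15
Turnaround (C−A): P1=15  P2=24  P3=6  P4=15
Turnaround(P2) = completion − arrival = 34 − 10 = 24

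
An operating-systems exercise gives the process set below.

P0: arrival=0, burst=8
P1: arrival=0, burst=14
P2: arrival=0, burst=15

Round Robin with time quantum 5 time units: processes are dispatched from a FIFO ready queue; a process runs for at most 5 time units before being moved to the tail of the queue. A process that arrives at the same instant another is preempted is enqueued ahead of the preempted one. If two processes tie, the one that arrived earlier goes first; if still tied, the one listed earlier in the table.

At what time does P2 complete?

Timeline: | P0 0-5 | P1 5-10 | P2 10-15 | P0 15-18 | P1 18-23 | P2 23-28 | P1 28-32 | P2 32-37 |
Completion: P0=18  P1=32  P2=37

37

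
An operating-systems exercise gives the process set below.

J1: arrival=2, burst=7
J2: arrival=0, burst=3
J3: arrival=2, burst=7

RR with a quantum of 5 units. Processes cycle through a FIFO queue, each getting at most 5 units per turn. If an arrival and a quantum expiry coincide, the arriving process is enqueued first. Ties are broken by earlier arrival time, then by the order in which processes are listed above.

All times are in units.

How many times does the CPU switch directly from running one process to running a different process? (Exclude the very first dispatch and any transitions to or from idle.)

Schedule: | J2 0-3 | J1 3-8 | J3 8-13 | J1 13-15 | J3 15-17 |
Completion: J1=15  J2=3  J3=17

4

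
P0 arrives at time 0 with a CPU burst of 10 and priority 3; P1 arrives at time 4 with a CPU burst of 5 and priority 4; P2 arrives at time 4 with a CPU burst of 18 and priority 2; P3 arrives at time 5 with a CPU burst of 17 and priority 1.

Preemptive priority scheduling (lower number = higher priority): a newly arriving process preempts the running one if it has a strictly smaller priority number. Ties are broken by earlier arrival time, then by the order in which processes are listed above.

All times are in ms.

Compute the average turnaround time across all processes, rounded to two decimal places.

35.75

Schedule: | P0 0-4 | P2 4-5 | P3 5-22 | P2 22-39 | P0 39-45 | P1 45-50 |
Completion: P0=45  P1=50  P2=39  P3=22
Turnaround (C−A): P0=45  P1=46  P2=35  P3=17
Turnaround times: P0=45, P1=46, P2=35, P3=17
Average turnaround = (45+46+35+17) / 4 = 143/4 = 35.75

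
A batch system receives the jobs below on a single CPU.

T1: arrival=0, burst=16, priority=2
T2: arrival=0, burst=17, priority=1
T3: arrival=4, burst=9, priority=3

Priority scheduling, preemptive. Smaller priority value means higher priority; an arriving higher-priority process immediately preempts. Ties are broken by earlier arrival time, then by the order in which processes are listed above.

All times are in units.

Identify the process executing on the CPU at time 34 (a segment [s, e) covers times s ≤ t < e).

Schedule: | T2 0-17 | T1 17-33 | T3 33-42 |
Completion: T1=33  T2=17  T3=42
Turnaround (C−A): T1=33  T2=17  T3=38

T3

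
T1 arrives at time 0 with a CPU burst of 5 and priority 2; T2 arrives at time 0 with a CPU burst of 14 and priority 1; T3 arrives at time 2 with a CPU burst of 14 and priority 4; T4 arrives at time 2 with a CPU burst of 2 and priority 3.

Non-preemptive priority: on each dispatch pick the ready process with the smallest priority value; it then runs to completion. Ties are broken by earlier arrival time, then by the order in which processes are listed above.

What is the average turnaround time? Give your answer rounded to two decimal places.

Schedule: | T2 0-14 | T1 14-19 | T4 19-21 | T3 21-35 |
Completion: T1=19  T2=14  T3=35  T4=21
Turnaround times: T1=19, T2=14, T3=33, T4=19
Average turnaround = (19+14+33+19) / 4 = 85/4 = 21.25

21.25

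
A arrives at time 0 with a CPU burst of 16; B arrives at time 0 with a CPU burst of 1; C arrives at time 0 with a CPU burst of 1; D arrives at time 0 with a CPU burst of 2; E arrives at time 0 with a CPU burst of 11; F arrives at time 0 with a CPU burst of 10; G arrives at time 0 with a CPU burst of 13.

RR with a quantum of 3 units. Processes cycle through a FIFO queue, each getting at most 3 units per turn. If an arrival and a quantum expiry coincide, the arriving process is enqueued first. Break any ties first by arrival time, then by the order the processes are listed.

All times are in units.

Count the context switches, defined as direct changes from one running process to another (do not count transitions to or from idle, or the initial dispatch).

Timeline: | A 0-3 | B 3-4 | C 4-5 | D 5-7 | E 7-10 | F 10-13 | G 13-16 | A 16-19 | E 19-22 | F 22-25 | G 25-28 | A 28-31 | E 31-34 | F 34-37 | G 37-40 | A 40-43 | E 43-45 | F 45-46 | G 46-49 | A 49-52 | G 52-53 | A 53-54 |
Completion: A=54  B=4  C=5  D=7  E=45  F=46  G=53
Turnaround (C−A): A=54  B=4  C=5  D=7  E=45  F=46  G=53

21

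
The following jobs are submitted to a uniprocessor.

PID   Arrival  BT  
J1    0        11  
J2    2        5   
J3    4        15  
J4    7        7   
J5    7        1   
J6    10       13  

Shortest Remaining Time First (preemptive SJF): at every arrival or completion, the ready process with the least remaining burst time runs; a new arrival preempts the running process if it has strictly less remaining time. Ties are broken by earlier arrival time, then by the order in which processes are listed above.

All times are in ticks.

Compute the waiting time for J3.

33

Timeline: | J1 0-2 | J2 2-7 | J5 7-8 | J4 8-15 | J1 15-24 | J6 24-37 | J3 37-52 |
Completion: J1=24  J2=7  J3=52  J4=15  J5=8  J6=37
Waiting(J3) = turnaround − burst = 48 − 15 = 33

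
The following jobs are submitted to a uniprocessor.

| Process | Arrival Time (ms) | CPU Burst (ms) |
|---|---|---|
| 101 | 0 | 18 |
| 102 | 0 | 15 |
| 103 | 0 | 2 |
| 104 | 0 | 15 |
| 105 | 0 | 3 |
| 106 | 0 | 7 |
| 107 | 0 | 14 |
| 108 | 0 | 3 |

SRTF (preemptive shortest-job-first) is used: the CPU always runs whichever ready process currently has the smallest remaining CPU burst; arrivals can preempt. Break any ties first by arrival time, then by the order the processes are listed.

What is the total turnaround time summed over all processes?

239

Schedule: | 103 0-2 | 105 2-5 | 108 5-8 | 106 8-15 | 107 15-29 | 102 29-44 | 104 44-59 | 101 59-77 |
Completion: 101=77  102=44  103=2  104=59  105=5  106=15  107=29  108=8
Turnaround (C−A): 101=77  102=44  103=2  104=59  105=5  106=15  107=29  108=8
Turnaround = completion − arrival: 101=77, 102=44, 103=2, 104=59, 105=5, 106=15, 107=29, 108=8
Total turnaround = 77 + 44 + 2 + 59 + 5 + 15 + 29 + 8 = 239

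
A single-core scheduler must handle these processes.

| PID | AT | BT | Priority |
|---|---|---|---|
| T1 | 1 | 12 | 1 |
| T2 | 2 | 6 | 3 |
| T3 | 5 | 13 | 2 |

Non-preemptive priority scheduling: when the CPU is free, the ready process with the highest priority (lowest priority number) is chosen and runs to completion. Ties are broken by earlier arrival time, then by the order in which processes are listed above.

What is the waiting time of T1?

0

Timeline: | idle 0-1 | T1 1-13 | T3 13-26 | T2 26-32 |
Completion: T1=13  T2=32  T3=26
Turnaround (C−A): T1=12  T2=30  T3=21
Waiting(T1) = turnaround − burst = 12 − 12 = 0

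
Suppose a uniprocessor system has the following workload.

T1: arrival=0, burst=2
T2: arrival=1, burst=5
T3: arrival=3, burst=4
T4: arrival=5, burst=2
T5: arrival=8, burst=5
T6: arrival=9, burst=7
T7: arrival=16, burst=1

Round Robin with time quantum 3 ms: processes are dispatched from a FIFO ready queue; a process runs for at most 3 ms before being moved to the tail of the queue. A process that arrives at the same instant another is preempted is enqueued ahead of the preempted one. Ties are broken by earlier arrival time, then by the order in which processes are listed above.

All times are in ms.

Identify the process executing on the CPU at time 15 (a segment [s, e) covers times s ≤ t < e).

T3

Timeline: | T1 0-2 | T2 2-5 | T3 5-8 | T4 8-10 | T2 10-12 | T5 12-15 | T3 15-16 | T6 16-19 | T5 19-21 | T7 21-22 | T6 22-26 |
Completion: T1=2  T2=12  T3=16  T4=10  T5=21  T6=26  T7=22
Turnaround (C−A): T1=2  T2=11  T3=13  T4=5  T5=13  T6=17  T7=6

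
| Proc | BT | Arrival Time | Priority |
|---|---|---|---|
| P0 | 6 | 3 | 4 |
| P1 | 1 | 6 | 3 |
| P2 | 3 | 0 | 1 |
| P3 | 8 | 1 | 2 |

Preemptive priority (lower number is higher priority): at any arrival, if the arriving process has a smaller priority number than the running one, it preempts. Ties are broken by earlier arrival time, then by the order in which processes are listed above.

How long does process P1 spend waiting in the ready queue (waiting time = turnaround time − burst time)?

5

Timeline: | P2 0-3 | P3 3-11 | P1 11-12 | P0 12-18 |
Completion: P0=18  P1=12  P2=3  P3=11
Turnaround (C−A): P0=15  P1=6  P2=3  P3=10
Waiting(P1) = turnaround − burst = 6 − 1 = 5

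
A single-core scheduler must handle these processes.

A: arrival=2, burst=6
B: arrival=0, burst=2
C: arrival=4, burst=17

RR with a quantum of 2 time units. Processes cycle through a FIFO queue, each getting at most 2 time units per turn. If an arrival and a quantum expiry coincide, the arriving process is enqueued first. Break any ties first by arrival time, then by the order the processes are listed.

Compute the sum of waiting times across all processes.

Schedule: | B 0-2 | A 2-4 | C 4-6 | A 6-8 | C 8-10 | A 10-12 | C 12-25 |
Completion: A=12  B=2  C=25
Waiting = turnaround − burst: A=4, B=0, C=4
Total waiting = 4 + 0 + 4 = 8

8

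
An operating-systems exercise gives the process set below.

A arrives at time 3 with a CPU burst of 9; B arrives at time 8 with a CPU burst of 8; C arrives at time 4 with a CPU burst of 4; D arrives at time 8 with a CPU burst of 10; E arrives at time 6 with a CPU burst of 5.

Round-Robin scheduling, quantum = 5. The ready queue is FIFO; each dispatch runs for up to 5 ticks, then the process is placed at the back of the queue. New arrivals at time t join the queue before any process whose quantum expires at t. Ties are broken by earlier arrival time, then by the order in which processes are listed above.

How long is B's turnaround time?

Schedule: | idle 0-3 | A 3-8 | C 8-12 | E 12-17 | B 17-22 | D 22-27 | A 27-31 | B 31-34 | D 34-39 |
Completion: A=31  B=34  C=12  D=39  E=17
Turnaround (C−A): A=28  B=26  C=8  D=31  E=11
Turnaround(B) = completion − arrival = 34 − 8 = 26

26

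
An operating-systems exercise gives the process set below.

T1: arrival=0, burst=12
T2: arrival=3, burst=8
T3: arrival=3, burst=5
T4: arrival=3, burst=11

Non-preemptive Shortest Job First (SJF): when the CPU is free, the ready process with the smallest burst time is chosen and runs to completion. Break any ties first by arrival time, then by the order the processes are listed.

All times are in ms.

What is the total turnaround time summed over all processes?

Gantt: | T1 0-12 | T3 12-17 | T2 17-25 | T4 25-36 |
Completion: T1=12  T2=25  T3=17  T4=36
Turnaround (C−A): T1=12  T2=22  T3=14  T4=33
Turnaround = completion − arrival: T1=12, T2=22, T3=14, T4=33
Total turnaround = 12 + 22 + 14 + 33 = 81

81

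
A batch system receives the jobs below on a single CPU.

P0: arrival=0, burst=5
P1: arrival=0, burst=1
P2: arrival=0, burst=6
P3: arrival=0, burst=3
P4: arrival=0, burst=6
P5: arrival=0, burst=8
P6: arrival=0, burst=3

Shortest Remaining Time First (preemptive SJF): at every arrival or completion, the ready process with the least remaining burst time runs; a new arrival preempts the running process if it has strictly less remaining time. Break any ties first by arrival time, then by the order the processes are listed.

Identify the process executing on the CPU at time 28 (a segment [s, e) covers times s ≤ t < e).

P5

Schedule: | P1 0-1 | P3 1-4 | P6 4-7 | P0 7-12 | P2 12-18 | P4 18-24 | P5 24-32 |
Completion: P0=12  P1=1  P2=18  P3=4  P4=24  P5=32  P6=7
Turnaround (C−A): P0=12  P1=1  P2=18  P3=4  P4=24  P5=32  P6=7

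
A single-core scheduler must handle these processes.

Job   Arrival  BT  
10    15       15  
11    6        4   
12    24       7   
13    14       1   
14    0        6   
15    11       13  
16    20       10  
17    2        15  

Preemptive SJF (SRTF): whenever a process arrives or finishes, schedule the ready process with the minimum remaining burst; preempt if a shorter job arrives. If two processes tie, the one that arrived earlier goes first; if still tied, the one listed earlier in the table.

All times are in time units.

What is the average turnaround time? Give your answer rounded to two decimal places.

20.63

Gantt: | 14 0-6 | 11 6-10 | 17 10-11 | 15 11-14 | 13 14-15 | 15 15-25 | 12 25-32 | 16 32-42 | 17 42-56 | 10 56-71 |
Completion: 10=71  11=10  12=32  13=15  14=6  15=25  16=42  17=56
Turnaround (C−A): 10=56  11=4  12=8  13=1  14=6  15=14  16=22  17=54
Turnaround times: 10=56, 11=4, 12=8, 13=1, 14=6, 15=14, 16=22, 17=54
Average turnaround = (56+4+8+1+6+14+22+54) / 8 = 165/8 = 20.63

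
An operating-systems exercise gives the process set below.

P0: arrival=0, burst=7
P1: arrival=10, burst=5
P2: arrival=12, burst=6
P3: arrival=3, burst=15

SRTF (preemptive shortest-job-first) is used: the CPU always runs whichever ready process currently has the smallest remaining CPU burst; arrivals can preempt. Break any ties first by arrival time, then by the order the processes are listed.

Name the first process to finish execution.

Schedule: | P0 0-7 | P3 7-10 | P1 10-15 | P2 15-21 | P3 21-33 |
Completion: P0=7  P1=15  P2=21  P3=33
Turnaround (C−A): P0=7  P1=5  P2=9  P3=30
Finish order: P0 → P1 → P2 → P3

P0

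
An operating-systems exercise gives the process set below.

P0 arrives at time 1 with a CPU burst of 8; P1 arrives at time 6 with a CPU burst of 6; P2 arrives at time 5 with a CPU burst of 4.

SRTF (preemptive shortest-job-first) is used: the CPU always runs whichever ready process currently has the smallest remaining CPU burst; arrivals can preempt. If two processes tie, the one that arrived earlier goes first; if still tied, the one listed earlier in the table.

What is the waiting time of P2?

Gantt: | idle 0-1 | P0 1-9 | P2 9-13 | P1 13-19 |
Completion: P0=9  P1=19  P2=13
Turnaround (C−A): P0=8  P1=13  P2=8
Waiting(P2) = turnaround − burst = 8 − 4 = 4

4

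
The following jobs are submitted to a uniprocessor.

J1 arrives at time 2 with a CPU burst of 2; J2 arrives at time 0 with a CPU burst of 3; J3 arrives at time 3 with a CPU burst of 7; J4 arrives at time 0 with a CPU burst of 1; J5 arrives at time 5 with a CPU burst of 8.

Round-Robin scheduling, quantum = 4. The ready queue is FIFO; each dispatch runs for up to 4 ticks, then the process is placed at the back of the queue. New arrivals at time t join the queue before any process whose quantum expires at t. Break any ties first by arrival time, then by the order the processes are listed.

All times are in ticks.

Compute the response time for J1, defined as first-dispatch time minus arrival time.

2

Timeline: | J2 0-3 | J4 3-4 | J1 4-6 | J3 6-10 | J5 10-14 | J3 14-17 | J5 17-21 |
Completion: J1=6  J2=3  J3=17  J4=4  J5=21
Turnaround (C−A): J1=4  J2=3  J3=14  J4=4  J5=16
Response(J1) = first start − arrival = 4 − 2 = 2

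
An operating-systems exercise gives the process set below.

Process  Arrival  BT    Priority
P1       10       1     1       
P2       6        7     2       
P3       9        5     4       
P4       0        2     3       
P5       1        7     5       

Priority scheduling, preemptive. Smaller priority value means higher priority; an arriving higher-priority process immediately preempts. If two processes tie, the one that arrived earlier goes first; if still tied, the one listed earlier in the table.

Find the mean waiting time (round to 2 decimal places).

Schedule: | P4 0-2 | P5 2-6 | P2 6-10 | P1 10-11 | P2 11-14 | P3 14-19 | P5 19-22 |
Completion: P1=11  P2=14  P3=19  P4=2  P5=22
Waiting times: P1=0, P2=1, P3=5, P4=0, P5=14
Average waiting = (0+1+5+0+14) / 5 = 20/5 = 4.00

4.00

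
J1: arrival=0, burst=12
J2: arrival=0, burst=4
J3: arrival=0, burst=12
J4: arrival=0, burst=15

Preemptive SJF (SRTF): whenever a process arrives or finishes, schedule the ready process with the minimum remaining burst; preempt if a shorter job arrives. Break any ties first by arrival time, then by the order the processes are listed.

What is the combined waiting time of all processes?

48

Gantt: | J2 0-4 | J1 4-16 | J3 16-28 | J4 28-43 |
Completion: J1=16  J2=4  J3=28  J4=43
Waiting = turnaround − burst: J1=4, J2=0, J3=16, J4=28
Total waiting = 4 + 0 + 16 + 28 = 48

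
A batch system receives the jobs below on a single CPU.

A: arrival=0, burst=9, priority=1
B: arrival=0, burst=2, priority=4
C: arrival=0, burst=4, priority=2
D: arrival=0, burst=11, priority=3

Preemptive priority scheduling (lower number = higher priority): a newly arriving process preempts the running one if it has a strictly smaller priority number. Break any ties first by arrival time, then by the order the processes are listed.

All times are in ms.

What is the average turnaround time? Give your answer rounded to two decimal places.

18.00

Schedule: | A 0-9 | C 9-13 | D 13-24 | B 24-26 |
Completion: A=9  B=26  C=13  D=24
Turnaround (C−A): A=9  B=26  C=13  D=24
Turnaround times: A=9, B=26, C=13, D=24
Average turnaround = (9+26+13+24) / 4 = 72/4 = 18.00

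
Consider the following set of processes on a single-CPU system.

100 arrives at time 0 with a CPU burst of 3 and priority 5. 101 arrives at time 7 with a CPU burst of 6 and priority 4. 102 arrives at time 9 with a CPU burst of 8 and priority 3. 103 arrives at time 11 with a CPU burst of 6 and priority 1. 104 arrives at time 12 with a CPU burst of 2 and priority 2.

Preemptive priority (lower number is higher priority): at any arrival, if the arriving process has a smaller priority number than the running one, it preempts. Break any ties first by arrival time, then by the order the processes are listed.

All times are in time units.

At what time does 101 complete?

29

Gantt: | 100 0-3 | idle 3-7 | 101 7-9 | 102 9-11 | 103 11-17 | 104 17-19 | 102 19-25 | 101 25-29 |
Completion: 100=3  101=29  102=25  103=17  104=19
Turnaround (C−A): 100=3  101=22  102=16  103=6  104=7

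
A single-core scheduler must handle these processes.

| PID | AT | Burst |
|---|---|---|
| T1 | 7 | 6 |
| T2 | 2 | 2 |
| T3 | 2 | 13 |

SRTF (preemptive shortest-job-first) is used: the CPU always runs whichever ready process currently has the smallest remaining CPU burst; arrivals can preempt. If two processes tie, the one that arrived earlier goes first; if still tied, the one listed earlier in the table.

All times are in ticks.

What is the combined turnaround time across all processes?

29

Gantt: | idle 0-2 | T2 2-4 | T3 4-7 | T1 7-13 | T3 13-23 |
Completion: T1=13  T2=4  T3=23
Turnaround = completion − arrival: T1=6, T2=2, T3=21
Total turnaround = 6 + 2 + 21 = 29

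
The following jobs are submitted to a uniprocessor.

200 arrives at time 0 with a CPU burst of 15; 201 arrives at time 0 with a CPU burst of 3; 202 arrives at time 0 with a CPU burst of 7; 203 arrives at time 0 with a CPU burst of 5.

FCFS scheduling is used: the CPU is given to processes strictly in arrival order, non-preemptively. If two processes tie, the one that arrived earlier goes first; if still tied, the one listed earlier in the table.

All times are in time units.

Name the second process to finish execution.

Gantt: | 200 0-15 | 201 15-18 | 202 18-25 | 203 25-30 |
Completion: 200=15  201=18  202=25  203=30
Finish order: 200 → 201 → 202 → 203

201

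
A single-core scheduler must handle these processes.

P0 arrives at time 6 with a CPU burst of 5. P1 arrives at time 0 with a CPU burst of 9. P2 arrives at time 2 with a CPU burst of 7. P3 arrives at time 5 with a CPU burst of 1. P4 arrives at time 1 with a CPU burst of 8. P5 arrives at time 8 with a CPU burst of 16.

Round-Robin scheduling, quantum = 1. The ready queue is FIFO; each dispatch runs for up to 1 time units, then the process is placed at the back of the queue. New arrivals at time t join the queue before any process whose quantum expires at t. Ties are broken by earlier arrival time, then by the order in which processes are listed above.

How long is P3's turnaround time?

3

Timeline: | P1 0-1 | P4 1-2 | P1 2-3 | P2 3-4 | P4 4-5 | P1 5-6 | P2 6-7 | P3 7-8 | P4 8-9 | P0 9-10 | P1 10-11 | P2 11-12 | P5 12-13 | P4 13-14 | P0 14-15 | P1 15-16 | P2 16-17 | P5 17-18 | P4 18-19 | P0 19-20 | P1 20-21 | P2 21-22 | P5 22-23 | P4 23-24 | P0 24-25 | P1 25-26 | P2 26-27 | P5 27-28 | P4 28-29 | P0 29-30 | P1 30-31 | P2 31-32 | P5 32-33 | P4 33-34 | P1 34-35 | P5 35-46 |
Completion: P0=30  P1=35  P2=32  P3=8  P4=34  P5=46
Turnaround(P3) = completion − arrival = 8 − 5 = 3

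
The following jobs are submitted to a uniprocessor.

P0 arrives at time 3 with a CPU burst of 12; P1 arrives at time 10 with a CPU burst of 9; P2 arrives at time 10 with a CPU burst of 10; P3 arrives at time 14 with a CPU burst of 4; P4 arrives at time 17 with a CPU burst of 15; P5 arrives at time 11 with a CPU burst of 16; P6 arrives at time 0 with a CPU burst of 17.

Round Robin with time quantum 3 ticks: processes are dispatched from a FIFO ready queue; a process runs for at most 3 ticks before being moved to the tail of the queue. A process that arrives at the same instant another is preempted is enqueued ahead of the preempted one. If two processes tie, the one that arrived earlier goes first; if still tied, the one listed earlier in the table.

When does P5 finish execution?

Timeline: | P6 0-3 | P0 3-6 | P6 6-9 | P0 9-12 | P6 12-15 | P1 15-18 | P2 18-21 | P5 21-24 | P0 24-27 | P3 27-30 | P6 30-33 | P4 33-36 | P1 36-39 | P2 39-42 | P5 42-45 | P0 45-48 | P3 48-49 | P6 49-52 | P4 52-55 | P1 55-58 | P2 58-61 | P5 61-64 | P6 64-66 | P4 66-69 | P2 69-70 | P5 70-73 | P4 73-76 | P5 76-79 | P4 79-82 | P5 82-83 |
Completion: P0=48  P1=58  P2=70  P3=49  P4=82  P5=83  P6=66
Turnaround (C−A): P0=45  P1=48  P2=60  P3=35  P4=65  P5=72  P6=66

83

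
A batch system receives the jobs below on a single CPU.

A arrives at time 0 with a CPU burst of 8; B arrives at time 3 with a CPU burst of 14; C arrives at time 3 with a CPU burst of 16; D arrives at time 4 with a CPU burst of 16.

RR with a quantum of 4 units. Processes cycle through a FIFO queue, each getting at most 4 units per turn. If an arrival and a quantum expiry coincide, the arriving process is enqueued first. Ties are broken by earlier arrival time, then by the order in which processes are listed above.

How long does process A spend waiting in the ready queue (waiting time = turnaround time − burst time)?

12

Timeline: | A 0-4 | B 4-8 | C 8-12 | D 12-16 | A 16-20 | B 20-24 | C 24-28 | D 28-32 | B 32-36 | C 36-40 | D 40-44 | B 44-46 | C 46-50 | D 50-54 |
Completion: A=20  B=46  C=50  D=54
Turnaround (C−A): A=20  B=43  C=47  D=50
Waiting(A) = turnaround − burst = 20 − 8 = 12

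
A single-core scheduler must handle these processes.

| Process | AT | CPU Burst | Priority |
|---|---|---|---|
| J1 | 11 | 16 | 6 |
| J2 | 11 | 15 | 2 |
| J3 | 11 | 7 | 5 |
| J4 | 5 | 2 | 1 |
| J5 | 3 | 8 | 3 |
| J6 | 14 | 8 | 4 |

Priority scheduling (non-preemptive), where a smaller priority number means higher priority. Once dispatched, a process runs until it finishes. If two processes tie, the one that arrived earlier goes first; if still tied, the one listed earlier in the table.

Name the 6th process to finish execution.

Schedule: | idle 0-3 | J5 3-11 | J4 11-13 | J2 13-28 | J6 28-36 | J3 36-43 | J1 43-59 |
Completion: J1=59  J2=28  J3=43  J4=13  J5=11  J6=36
Turnaround (C−A): J1=48  J2=17  J3=32  J4=8  J5=8  J6=22
Finish order: J5 → J4 → J2 → J6 → J3 → J1

J1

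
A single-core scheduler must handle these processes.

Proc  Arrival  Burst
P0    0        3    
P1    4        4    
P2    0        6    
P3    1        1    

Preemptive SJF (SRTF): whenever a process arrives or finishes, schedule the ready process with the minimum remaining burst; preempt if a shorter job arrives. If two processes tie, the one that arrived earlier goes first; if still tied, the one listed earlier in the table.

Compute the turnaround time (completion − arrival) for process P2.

Gantt: | P0 0-1 | P3 1-2 | P0 2-4 | P1 4-8 | P2 8-14 |
Completion: P0=4  P1=8  P2=14  P3=2
Turnaround (C−A): P0=4  P1=4  P2=14  P3=1
Turnaround(P2) = completion − arrival = 14 − 0 = 14

14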